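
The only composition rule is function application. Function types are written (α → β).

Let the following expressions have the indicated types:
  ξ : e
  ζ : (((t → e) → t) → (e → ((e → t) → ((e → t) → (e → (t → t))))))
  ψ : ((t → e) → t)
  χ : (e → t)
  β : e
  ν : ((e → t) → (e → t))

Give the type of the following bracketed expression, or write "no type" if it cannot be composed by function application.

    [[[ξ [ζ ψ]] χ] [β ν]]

no type

[ζ ψ]: ζ is (((t → e) → t) → (e → ((e → t) → ((e → t) → (e → (t → t)))))), ψ is ((t → e) → t); result (e → ((e → t) → ((e → t) → (e → (t → t))))).
[ξ [ζ ψ]]: [ζ ψ] is (e → ((e → t) → ((e → t) → (e → (t → t))))), ξ is e; result ((e → t) → ((e → t) → (e → (t → t)))).
[[ξ [ζ ψ]] χ]: [ξ [ζ ψ]] is ((e → t) → ((e → t) → (e → (t → t)))), χ is (e → t); result ((e → t) → (e → (t → t))).
[β ν]: e and ((e → t) → (e → t)) cannot combine by function application — type clash.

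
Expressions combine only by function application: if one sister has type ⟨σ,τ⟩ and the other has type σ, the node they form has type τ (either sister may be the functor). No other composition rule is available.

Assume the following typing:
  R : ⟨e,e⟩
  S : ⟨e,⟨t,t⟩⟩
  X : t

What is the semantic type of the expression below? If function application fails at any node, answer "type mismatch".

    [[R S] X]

type mismatch

[R S]: ⟨e,e⟩ with ⟨e,⟨t,t⟩⟩ — neither is a function whose domain matches the other; composition fails here.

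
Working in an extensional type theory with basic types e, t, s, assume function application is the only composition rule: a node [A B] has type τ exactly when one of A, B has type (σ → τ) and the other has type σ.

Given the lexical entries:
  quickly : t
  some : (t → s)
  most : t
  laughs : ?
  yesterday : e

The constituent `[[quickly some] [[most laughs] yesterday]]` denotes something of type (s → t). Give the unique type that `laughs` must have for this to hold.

(t → (e → (s → (s → t))))

At [[quickly some] [[most laughs] yesterday]] (required: (s → t)): [quickly some] is s, which is not a function with range (s → t); hence [[most laughs] yesterday] is the functor — type (s → (s → t)).
At [[most laughs] yesterday] (required: (s → (s → t))): yesterday is e, which is not a function with range (s → (s → t)); hence [most laughs] is the functor — type (e → (s → (s → t))).
At [most laughs] (required: (e → (s → (s → t)))): most is t, which is not a function with range (e → (s → (s → t))); hence laughs is the functor — type (t → (e → (s → (s → t)))).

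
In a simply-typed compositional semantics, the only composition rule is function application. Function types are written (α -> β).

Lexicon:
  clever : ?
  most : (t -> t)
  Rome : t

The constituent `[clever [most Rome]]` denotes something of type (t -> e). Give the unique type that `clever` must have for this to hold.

(t -> (t -> e))

[clever [most Rome]] is required to be (t -> e). [most Rome] : t cannot yield (t -> e) as functor, so clever : (t -> (t -> e)).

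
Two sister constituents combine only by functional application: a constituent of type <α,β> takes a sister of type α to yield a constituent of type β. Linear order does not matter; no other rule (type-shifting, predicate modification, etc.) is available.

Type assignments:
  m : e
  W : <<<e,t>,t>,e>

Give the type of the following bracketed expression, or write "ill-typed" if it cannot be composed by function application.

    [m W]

[m W]: e with <<<e,t>,t>,e> — neither is a function whose domain matches the other; composition fails here.

ill-typed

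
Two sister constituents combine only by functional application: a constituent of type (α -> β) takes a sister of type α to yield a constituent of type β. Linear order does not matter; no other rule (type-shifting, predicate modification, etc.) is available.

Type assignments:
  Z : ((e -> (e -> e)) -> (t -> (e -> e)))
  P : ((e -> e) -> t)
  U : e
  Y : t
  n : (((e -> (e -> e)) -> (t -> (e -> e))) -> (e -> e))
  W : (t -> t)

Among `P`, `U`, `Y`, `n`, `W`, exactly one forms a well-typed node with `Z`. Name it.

P : ((e -> e) -> t) — neither side's domain matches the other.
U : e — neither side's domain matches the other.
Y : t — neither side's domain matches the other.
n — combines: n : (((e -> (e -> e)) -> (t -> (e -> e))) -> (e -> e)) takes Z : ((e -> (e -> e)) -> (t -> (e -> e))) as argument, giving (e -> e).
W : (t -> t) — neither side's domain matches the other.

n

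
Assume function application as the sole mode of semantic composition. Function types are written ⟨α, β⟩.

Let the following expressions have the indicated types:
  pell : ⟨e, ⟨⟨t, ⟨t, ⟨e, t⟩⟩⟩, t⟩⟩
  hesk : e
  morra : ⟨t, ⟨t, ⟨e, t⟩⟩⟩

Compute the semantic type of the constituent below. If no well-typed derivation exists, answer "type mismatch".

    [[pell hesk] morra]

t

[pell hesk]: ⟨e, ⟨⟨t, ⟨t, ⟨e, t⟩⟩⟩, t⟩⟩ applied to e yields ⟨⟨t, ⟨t, ⟨e, t⟩⟩⟩, t⟩.
[[pell hesk] morra]: ⟨⟨t, ⟨t, ⟨e, t⟩⟩⟩, t⟩ applied to ⟨t, ⟨t, ⟨e, t⟩⟩⟩ yields t.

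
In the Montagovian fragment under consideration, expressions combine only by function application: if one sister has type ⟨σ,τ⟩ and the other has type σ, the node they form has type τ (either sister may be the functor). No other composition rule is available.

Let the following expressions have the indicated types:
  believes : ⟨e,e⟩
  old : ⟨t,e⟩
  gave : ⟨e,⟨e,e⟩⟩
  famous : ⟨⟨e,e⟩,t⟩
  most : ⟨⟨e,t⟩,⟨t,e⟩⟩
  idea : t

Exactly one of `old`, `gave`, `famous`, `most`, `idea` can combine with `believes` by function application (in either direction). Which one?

old : ⟨t,e⟩ — believes needs e; old needs t; neither fits.
gave : ⟨e,⟨e,e⟩⟩ — believes needs e; gave needs e; neither fits.
famous — combines: famous : ⟨⟨e,e⟩,t⟩ takes believes : ⟨e,e⟩ as argument, giving t.
most : ⟨⟨e,t⟩,⟨t,e⟩⟩ — believes needs e; most needs ⟨e,t⟩; neither fits.
idea : t — believes needs e; idea needs nothing (atomic); neither fits.

famous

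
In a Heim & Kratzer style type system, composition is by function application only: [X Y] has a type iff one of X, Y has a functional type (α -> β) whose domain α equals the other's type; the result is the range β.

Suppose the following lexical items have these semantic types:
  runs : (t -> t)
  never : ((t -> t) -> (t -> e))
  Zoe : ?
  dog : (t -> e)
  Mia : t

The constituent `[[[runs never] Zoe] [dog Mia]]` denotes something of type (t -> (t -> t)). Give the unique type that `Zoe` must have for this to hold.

((t -> e) -> (e -> (t -> (t -> t))))

For [[[runs never] Zoe] [dog Mia]] to have type (t -> (t -> t)) with [dog Mia] of type e, [[runs never] Zoe] must be the function: [[runs never] Zoe] : (e -> (t -> (t -> t))).
For [[runs never] Zoe] to have type (e -> (t -> (t -> t))) with [runs never] of type (t -> e), Zoe must be the function: Zoe : ((t -> e) -> (e -> (t -> (t -> t)))).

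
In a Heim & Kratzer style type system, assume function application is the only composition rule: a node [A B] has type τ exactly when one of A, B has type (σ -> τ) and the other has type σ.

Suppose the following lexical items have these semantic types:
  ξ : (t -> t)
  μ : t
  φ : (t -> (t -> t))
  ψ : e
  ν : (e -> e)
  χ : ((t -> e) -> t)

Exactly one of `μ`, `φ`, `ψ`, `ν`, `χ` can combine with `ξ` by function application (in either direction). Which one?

μ — combines: ξ : (t -> t) takes μ : t as argument, giving t.
φ : (t -> (t -> t)) — no; ξ wants t, and φ wants t.
ψ : e — no; ξ wants t, and ψ wants nothing (atomic).
ν : (e -> e) — no; ξ wants t, and ν wants e.
χ : ((t -> e) -> t) — no; ξ wants t, and χ wants (t -> e).

μ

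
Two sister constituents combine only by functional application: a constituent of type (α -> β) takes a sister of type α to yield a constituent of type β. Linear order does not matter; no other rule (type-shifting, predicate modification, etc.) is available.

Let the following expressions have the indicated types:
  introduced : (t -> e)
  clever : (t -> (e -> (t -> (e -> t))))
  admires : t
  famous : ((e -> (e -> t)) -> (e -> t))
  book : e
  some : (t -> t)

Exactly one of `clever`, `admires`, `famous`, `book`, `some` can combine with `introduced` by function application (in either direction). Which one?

clever : (t -> (e -> (t -> (e -> t)))) — introduced needs t; clever needs t; neither fits.
admires — combines: introduced : (t -> e) takes admires : t as argument, giving e.
famous : ((e -> (e -> t)) -> (e -> t)) — introduced needs t; famous needs (e -> (e -> t)); neither fits.
book : e — introduced needs t; book needs nothing (atomic); neither fits.
some : (t -> t) — introduced needs t; some needs t; neither fits.

admires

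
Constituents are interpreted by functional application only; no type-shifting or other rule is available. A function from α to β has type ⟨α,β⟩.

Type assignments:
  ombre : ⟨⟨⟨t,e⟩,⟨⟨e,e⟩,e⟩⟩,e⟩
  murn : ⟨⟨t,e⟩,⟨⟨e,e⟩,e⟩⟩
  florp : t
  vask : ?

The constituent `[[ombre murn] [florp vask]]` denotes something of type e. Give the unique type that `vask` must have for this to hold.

⟨t,⟨e,e⟩⟩

[[ombre murn] [florp vask]] must have type e. The sister [ombre murn] has type e; that is not a function onto e, so [florp vask] must be the functor, of type ⟨e,e⟩.
[florp vask] must have type ⟨e,e⟩. The sister florp has type t; that is not a function onto ⟨e,e⟩, so vask must be the functor, of type ⟨t,⟨e,e⟩⟩.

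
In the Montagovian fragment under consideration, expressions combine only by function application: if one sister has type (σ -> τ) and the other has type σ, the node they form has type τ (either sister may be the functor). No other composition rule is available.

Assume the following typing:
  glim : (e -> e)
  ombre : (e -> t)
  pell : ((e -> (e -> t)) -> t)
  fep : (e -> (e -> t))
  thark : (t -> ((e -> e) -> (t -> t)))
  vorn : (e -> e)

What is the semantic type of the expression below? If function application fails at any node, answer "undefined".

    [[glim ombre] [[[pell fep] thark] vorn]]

undefined

[glim ombre]: (e -> e) and (e -> t) cannot combine by function application — type clash.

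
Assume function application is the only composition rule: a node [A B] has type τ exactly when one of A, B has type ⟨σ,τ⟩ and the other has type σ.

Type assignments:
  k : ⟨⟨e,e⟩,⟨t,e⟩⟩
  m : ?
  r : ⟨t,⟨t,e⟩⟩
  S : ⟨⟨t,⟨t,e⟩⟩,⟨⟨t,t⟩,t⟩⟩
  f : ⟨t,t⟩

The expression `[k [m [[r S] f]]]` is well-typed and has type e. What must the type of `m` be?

⟨t,⟨⟨⟨e,e⟩,⟨t,e⟩⟩,e⟩⟩

For [k [m [[r S] f]]] to have type e with k of type ⟨⟨e,e⟩,⟨t,e⟩⟩, [m [[r S] f]] must be the function: [m [[r S] f]] : ⟨⟨⟨e,e⟩,⟨t,e⟩⟩,e⟩.
For [m [[r S] f]] to have type ⟨⟨⟨e,e⟩,⟨t,e⟩⟩,e⟩ with [[r S] f] of type t, m must be the function: m : ⟨t,⟨⟨⟨e,e⟩,⟨t,e⟩⟩,e⟩⟩.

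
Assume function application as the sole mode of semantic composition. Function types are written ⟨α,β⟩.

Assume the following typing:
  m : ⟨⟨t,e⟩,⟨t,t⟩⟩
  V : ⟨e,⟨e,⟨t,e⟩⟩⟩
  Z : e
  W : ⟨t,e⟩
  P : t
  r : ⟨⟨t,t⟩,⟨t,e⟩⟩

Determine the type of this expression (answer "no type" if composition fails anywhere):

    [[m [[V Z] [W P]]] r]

⟨t,e⟩

[V Z] — V of type ⟨e,⟨e,⟨t,e⟩⟩⟩ combines with Z of type e: type ⟨e,⟨t,e⟩⟩.
[W P] — W of type ⟨t,e⟩ combines with P of type t: type e.
[[V Z] [W P]] — [V Z] of type ⟨e,⟨t,e⟩⟩ combines with [W P] of type e: type ⟨t,e⟩.
[m [[V Z] [W P]]] — m of type ⟨⟨t,e⟩,⟨t,t⟩⟩ combines with [[V Z] [W P]] of type ⟨t,e⟩: type ⟨t,t⟩.
[[m [[V Z] [W P]]] r] — r of type ⟨⟨t,t⟩,⟨t,e⟩⟩ combines with [m [[V Z] [W P]]] of type ⟨t,t⟩: type ⟨t,e⟩.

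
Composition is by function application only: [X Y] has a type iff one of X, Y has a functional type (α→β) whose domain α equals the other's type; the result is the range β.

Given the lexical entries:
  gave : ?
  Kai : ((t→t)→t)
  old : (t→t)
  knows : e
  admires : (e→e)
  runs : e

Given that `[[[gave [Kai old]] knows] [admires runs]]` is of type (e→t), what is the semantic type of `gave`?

(t→(e→(e→(e→t))))

For [[[gave [Kai old]] knows] [admires runs]] to have type (e→t) with [admires runs] of type e, [[gave [Kai old]] knows] must be the function: [[gave [Kai old]] knows] : (e→(e→t)).
For [[gave [Kai old]] knows] to have type (e→(e→t)) with knows of type e, [gave [Kai old]] must be the function: [gave [Kai old]] : (e→(e→(e→t))).
For [gave [Kai old]] to have type (e→(e→(e→t))) with [Kai old] of type t, gave must be the function: gave : (t→(e→(e→(e→t)))).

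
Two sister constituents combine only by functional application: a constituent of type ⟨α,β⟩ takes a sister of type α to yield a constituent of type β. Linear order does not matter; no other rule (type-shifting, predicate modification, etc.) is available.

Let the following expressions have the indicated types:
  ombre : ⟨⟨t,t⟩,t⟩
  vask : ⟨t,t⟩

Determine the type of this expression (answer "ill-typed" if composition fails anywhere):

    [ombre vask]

t

[ombre vask]: ombre is ⟨⟨t,t⟩,t⟩, vask is ⟨t,t⟩; result t.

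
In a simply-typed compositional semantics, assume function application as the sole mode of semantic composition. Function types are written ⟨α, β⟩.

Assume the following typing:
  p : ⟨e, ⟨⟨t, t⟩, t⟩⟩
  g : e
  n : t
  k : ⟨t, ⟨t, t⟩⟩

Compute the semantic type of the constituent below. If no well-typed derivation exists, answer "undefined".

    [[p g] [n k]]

t

[p g] — p of type ⟨e, ⟨⟨t, t⟩, t⟩⟩ combines with g of type e: type ⟨⟨t, t⟩, t⟩.
[n k] — k of type ⟨t, ⟨t, t⟩⟩ combines with n of type t: type ⟨t, t⟩.
[[p g] [n k]] — [p g] of type ⟨⟨t, t⟩, t⟩ combines with [n k] of type ⟨t, t⟩: type t.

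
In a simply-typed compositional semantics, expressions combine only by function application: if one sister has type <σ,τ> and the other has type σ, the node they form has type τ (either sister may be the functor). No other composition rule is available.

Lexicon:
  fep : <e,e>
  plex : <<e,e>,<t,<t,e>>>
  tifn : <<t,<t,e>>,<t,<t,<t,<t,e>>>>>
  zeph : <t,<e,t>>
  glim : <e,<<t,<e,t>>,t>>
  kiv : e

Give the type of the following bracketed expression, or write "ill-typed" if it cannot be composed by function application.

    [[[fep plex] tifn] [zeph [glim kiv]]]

[fep plex]: functor plex : <<e,e>,<t,<t,e>>>, argument fep : <e,e>; result <t,<t,e>>.
[[fep plex] tifn]: functor tifn : <<t,<t,e>>,<t,<t,<t,<t,e>>>>>, argument [fep plex] : <t,<t,e>>; result <t,<t,<t,<t,e>>>>.
[glim kiv]: functor glim : <e,<<t,<e,t>>,t>>, argument kiv : e; result <<t,<e,t>>,t>.
[zeph [glim kiv]]: functor [glim kiv] : <<t,<e,t>>,t>, argument zeph : <t,<e,t>>; result t.
[[[fep plex] tifn] [zeph [glim kiv]]]: functor [[fep plex] tifn] : <t,<t,<t,<t,e>>>>, argument [zeph [glim kiv]] : t; result <t,<t,<t,e>>>.

<t,<t,<t,e>>>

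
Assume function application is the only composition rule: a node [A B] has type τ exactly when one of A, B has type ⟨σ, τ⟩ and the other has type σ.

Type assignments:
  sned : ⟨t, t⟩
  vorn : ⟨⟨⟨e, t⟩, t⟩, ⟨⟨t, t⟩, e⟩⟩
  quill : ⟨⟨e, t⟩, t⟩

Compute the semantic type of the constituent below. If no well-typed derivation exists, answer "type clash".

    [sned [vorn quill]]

[vorn quill]: vorn is ⟨⟨⟨e, t⟩, t⟩, ⟨⟨t, t⟩, e⟩⟩, quill is ⟨⟨e, t⟩, t⟩; result ⟨⟨t, t⟩, e⟩.
[sned [vorn quill]]: [vorn quill] is ⟨⟨t, t⟩, e⟩, sned is ⟨t, t⟩; result e.

e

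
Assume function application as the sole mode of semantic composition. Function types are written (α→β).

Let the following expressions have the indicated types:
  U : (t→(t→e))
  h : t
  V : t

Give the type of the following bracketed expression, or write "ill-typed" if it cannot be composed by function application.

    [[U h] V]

[U h]: U is (t→(t→e)), h is t; result (t→e).
[[U h] V]: [U h] is (t→e), V is t; result e.

e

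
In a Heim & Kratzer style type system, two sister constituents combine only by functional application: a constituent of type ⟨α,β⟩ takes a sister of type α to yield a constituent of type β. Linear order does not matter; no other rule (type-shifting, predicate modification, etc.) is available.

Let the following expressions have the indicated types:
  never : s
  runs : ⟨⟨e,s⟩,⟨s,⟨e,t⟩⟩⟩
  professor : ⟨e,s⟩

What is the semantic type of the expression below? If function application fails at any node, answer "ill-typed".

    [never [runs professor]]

[runs professor]: runs is ⟨⟨e,s⟩,⟨s,⟨e,t⟩⟩⟩, professor is ⟨e,s⟩; result ⟨s,⟨e,t⟩⟩.
[never [runs professor]]: [runs professor] is ⟨s,⟨e,t⟩⟩, never is s; result ⟨e,t⟩.

⟨e,t⟩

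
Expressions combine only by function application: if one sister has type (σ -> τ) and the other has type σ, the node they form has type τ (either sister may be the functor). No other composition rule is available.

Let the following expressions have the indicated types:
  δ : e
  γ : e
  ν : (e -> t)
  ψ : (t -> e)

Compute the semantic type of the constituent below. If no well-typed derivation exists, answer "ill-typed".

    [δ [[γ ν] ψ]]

ill-typed

At [γ ν], ν : (e -> t) takes γ : e, giving t.
At [[γ ν] ψ], ψ : (t -> e) takes [γ ν] : t, giving e.
At [δ [[γ ν] ψ]]: neither e nor e can take the other as argument; the node is ill-typed.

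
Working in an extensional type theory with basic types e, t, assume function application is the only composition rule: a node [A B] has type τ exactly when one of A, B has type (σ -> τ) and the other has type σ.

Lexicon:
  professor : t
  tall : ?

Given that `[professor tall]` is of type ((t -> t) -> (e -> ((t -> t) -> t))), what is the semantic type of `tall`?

[professor tall] must have type ((t -> t) -> (e -> ((t -> t) -> t))). The sister professor has type t; that is not a function onto ((t -> t) -> (e -> ((t -> t) -> t))), so tall must be the functor, of type (t -> ((t -> t) -> (e -> ((t -> t) -> t)))).

(t -> ((t -> t) -> (e -> ((t -> t) -> t))))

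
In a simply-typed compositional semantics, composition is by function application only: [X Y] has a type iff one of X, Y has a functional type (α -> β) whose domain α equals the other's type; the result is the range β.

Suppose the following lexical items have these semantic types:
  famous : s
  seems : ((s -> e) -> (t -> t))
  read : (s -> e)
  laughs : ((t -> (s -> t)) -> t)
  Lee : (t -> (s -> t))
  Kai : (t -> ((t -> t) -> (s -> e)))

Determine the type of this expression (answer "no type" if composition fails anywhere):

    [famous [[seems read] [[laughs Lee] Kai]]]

e

[seems read] — seems of type ((s -> e) -> (t -> t)) combines with read of type (s -> e): type (t -> t).
[laughs Lee] — laughs of type ((t -> (s -> t)) -> t) combines with Lee of type (t -> (s -> t)): type t.
[[laughs Lee] Kai] — Kai of type (t -> ((t -> t) -> (s -> e))) combines with [laughs Lee] of type t: type ((t -> t) -> (s -> e)).
[[seems read] [[laughs Lee] Kai]] — [[laughs Lee] Kai] of type ((t -> t) -> (s -> e)) combines with [seems read] of type (t -> t): type (s -> e).
[famous [[seems read] [[laughs Lee] Kai]]] — [[seems read] [[laughs Lee] Kai]] of type (s -> e) combines with famous of type s: type e.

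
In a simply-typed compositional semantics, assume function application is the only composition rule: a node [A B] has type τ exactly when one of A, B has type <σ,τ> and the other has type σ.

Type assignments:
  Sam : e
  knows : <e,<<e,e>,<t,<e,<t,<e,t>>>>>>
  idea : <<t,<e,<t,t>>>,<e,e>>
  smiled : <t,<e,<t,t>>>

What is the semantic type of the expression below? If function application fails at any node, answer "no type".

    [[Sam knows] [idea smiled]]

At [Sam knows], knows : <e,<<e,e>,<t,<e,<t,<e,t>>>>>> takes Sam : e, giving <<e,e>,<t,<e,<t,<e,t>>>>>.
At [idea smiled], idea : <<t,<e,<t,t>>>,<e,e>> takes smiled : <t,<e,<t,t>>>, giving <e,e>.
At [[Sam knows] [idea smiled]], [Sam knows] : <<e,e>,<t,<e,<t,<e,t>>>>> takes [idea smiled] : <e,e>, giving <t,<e,<t,<e,t>>>>.

<t,<e,<t,<e,t>>>>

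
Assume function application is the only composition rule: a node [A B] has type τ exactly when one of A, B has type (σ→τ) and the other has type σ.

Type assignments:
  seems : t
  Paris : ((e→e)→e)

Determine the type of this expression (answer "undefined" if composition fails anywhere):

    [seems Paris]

[seems Paris]: t and ((e→e)→e) cannot combine by function application — type clash.

undefined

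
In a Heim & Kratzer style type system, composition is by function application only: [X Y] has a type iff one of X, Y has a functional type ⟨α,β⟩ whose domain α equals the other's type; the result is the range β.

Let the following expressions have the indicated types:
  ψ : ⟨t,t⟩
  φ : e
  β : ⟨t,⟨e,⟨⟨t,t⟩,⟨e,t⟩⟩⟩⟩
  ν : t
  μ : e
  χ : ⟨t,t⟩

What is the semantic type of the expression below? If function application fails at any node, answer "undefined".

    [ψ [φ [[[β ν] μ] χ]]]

t

[β ν]: ⟨t,⟨e,⟨⟨t,t⟩,⟨e,t⟩⟩⟩⟩ applied to t yields ⟨e,⟨⟨t,t⟩,⟨e,t⟩⟩⟩.
[[β ν] μ]: ⟨e,⟨⟨t,t⟩,⟨e,t⟩⟩⟩ applied to e yields ⟨⟨t,t⟩,⟨e,t⟩⟩.
[[[β ν] μ] χ]: ⟨⟨t,t⟩,⟨e,t⟩⟩ applied to ⟨t,t⟩ yields ⟨e,t⟩.
[φ [[[β ν] μ] χ]]: ⟨e,t⟩ applied to e yields t.
[ψ [φ [[[β ν] μ] χ]]]: ⟨t,t⟩ applied to t yields t.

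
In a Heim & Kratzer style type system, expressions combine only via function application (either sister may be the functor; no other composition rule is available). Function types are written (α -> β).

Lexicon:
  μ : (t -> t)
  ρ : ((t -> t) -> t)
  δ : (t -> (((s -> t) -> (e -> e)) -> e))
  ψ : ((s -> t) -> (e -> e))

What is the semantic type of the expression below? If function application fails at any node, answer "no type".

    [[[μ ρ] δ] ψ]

[μ ρ]: ((t -> t) -> t) applied to (t -> t) yields t.
[[μ ρ] δ]: (t -> (((s -> t) -> (e -> e)) -> e)) applied to t yields (((s -> t) -> (e -> e)) -> e).
[[[μ ρ] δ] ψ]: (((s -> t) -> (e -> e)) -> e) applied to ((s -> t) -> (e -> e)) yields e.

e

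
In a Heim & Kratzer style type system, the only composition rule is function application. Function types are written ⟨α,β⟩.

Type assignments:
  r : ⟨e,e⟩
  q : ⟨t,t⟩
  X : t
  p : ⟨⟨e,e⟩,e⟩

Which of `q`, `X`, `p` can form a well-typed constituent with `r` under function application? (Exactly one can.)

p

q : ⟨t,t⟩ — r needs e; q needs t; neither fits.
X : t — r needs e; X needs nothing (atomic); neither fits.
p — combines: p : ⟨⟨e,e⟩,e⟩ takes r : ⟨e,e⟩ as argument, giving e.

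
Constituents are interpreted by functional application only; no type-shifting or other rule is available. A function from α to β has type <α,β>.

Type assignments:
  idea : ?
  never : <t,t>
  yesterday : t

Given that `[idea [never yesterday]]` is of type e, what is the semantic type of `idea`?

[idea [never yesterday]] must have type e. The sister [never yesterday] has type t; that is not a function onto e, so idea must be the functor, of type <t,e>.

<t,e>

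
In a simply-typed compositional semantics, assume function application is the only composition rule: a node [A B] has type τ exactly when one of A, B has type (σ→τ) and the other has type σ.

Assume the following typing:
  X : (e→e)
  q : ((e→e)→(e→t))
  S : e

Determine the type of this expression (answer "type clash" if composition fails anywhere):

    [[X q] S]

[X q]: functor q : ((e→e)→(e→t)), argument X : (e→e); result (e→t).
[[X q] S]: functor [X q] : (e→t), argument S : e; result t.

t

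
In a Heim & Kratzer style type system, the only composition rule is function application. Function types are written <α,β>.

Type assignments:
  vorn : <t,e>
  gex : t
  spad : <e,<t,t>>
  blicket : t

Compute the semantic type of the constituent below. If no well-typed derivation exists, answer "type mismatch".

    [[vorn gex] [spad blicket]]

type mismatch

[vorn gex] — vorn of type <t,e> combines with gex of type t: type e.
[spad blicket]: <e,<t,t>> and t cannot combine by function application — type clash.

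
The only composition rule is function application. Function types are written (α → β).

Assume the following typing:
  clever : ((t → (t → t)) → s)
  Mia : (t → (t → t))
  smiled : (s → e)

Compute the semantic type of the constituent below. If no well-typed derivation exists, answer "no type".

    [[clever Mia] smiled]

e

[clever Mia]: ((t → (t → t)) → s) applied to (t → (t → t)) yields s.
[[clever Mia] smiled]: (s → e) applied to s yields e.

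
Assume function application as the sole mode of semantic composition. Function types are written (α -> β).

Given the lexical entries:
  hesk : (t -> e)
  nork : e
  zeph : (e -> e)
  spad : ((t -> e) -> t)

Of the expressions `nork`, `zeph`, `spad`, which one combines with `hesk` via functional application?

nork : e — neither side's domain matches the other.
zeph : (e -> e) — neither side's domain matches the other.
spad — combines: spad : ((t -> e) -> t) takes hesk : (t -> e) as argument, giving t.

spad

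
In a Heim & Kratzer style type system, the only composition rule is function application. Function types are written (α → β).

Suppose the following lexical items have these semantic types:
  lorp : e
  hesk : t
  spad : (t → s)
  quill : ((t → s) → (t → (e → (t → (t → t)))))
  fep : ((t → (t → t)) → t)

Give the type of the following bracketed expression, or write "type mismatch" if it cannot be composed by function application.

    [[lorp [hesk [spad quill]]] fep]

t

[spad quill]: ((t → s) → (t → (e → (t → (t → t))))) applied to (t → s) yields (t → (e → (t → (t → t)))).
[hesk [spad quill]]: (t → (e → (t → (t → t)))) applied to t yields (e → (t → (t → t))).
[lorp [hesk [spad quill]]]: (e → (t → (t → t))) applied to e yields (t → (t → t)).
[[lorp [hesk [spad quill]]] fep]: ((t → (t → t)) → t) applied to (t → (t → t)) yields t.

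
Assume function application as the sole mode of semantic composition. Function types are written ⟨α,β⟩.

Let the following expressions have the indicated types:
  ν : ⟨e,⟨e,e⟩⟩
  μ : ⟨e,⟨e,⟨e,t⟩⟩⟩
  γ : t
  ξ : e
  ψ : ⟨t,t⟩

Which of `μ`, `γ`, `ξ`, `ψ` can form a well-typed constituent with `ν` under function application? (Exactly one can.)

μ : ⟨e,⟨e,⟨e,t⟩⟩⟩ — ν needs e; μ needs e; neither fits.
γ : t — ν needs e; γ needs nothing (atomic); neither fits.
ξ — combines: ν : ⟨e,⟨e,e⟩⟩ takes ξ : e as argument, giving ⟨e,e⟩.
ψ : ⟨t,t⟩ — ν needs e; ψ needs t; neither fits.

ξ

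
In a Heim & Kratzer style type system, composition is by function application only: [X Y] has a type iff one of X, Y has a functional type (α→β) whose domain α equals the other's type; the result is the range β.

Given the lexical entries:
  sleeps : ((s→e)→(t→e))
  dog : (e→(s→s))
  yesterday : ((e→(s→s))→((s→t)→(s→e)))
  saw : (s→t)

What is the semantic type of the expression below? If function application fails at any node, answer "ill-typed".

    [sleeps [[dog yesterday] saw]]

(t→e)

At [dog yesterday], yesterday : ((e→(s→s))→((s→t)→(s→e))) takes dog : (e→(s→s)), giving ((s→t)→(s→e)).
At [[dog yesterday] saw], [dog yesterday] : ((s→t)→(s→e)) takes saw : (s→t), giving (s→e).
At [sleeps [[dog yesterday] saw]], sleeps : ((s→e)→(t→e)) takes [[dog yesterday] saw] : (s→e), giving (t→e).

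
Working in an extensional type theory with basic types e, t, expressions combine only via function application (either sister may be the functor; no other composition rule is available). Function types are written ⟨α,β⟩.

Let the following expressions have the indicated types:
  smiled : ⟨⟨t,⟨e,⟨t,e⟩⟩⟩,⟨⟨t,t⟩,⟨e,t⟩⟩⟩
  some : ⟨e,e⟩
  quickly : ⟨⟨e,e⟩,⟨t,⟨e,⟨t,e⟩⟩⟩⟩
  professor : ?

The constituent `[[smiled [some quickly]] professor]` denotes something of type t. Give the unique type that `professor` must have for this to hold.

⟨⟨⟨t,t⟩,⟨e,t⟩⟩,t⟩

For [[smiled [some quickly]] professor] to have type t with [smiled [some quickly]] of type ⟨⟨t,t⟩,⟨e,t⟩⟩, professor must be the function: professor : ⟨⟨⟨t,t⟩,⟨e,t⟩⟩,t⟩.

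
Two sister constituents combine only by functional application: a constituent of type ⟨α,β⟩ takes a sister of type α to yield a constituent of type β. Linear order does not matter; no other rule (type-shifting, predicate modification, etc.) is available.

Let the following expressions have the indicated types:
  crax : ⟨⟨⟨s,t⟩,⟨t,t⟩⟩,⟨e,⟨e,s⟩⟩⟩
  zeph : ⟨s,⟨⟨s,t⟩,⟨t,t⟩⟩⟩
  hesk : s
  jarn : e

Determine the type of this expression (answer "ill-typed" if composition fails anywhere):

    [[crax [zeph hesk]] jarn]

At [zeph hesk], zeph : ⟨s,⟨⟨s,t⟩,⟨t,t⟩⟩⟩ takes hesk : s, giving ⟨⟨s,t⟩,⟨t,t⟩⟩.
At [crax [zeph hesk]], crax : ⟨⟨⟨s,t⟩,⟨t,t⟩⟩,⟨e,⟨e,s⟩⟩⟩ takes [zeph hesk] : ⟨⟨s,t⟩,⟨t,t⟩⟩, giving ⟨e,⟨e,s⟩⟩.
At [[crax [zeph hesk]] jarn], [crax [zeph hesk]] : ⟨e,⟨e,s⟩⟩ takes jarn : e, giving ⟨e,s⟩.

⟨e,s⟩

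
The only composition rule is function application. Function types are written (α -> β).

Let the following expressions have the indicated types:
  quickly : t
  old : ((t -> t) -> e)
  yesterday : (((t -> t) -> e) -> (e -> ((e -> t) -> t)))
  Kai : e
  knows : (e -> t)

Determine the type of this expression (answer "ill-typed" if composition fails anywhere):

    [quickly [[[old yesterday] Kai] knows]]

[old yesterday]: yesterday is (((t -> t) -> e) -> (e -> ((e -> t) -> t))), old is ((t -> t) -> e); result (e -> ((e -> t) -> t)).
[[old yesterday] Kai]: [old yesterday] is (e -> ((e -> t) -> t)), Kai is e; result ((e -> t) -> t).
[[[old yesterday] Kai] knows]: [[old yesterday] Kai] is ((e -> t) -> t), knows is (e -> t); result t.
At [quickly [[[old yesterday] Kai] knows]]: neither t nor t can take the other as argument; the node is ill-typed.

ill-typed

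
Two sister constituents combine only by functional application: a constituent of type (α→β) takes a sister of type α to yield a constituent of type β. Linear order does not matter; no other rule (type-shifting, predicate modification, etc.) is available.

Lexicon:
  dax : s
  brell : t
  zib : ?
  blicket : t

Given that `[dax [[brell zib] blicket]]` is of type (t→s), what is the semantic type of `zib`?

At [dax [[brell zib] blicket]] (required: (t→s)): dax is s, which is not a function with range (t→s); hence [[brell zib] blicket] is the functor — type (s→(t→s)).
At [[brell zib] blicket] (required: (s→(t→s))): blicket is t, which is not a function with range (s→(t→s)); hence [brell zib] is the functor — type (t→(s→(t→s))).
At [brell zib] (required: (t→(s→(t→s)))): brell is t, which is not a function with range (t→(s→(t→s))); hence zib is the functor — type (t→(t→(s→(t→s)))).

(t→(t→(s→(t→s))))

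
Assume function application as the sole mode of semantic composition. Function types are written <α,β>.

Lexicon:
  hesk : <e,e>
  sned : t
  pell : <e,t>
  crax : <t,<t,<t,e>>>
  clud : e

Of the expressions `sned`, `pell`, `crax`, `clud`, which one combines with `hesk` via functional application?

clud

sned : t — does not combine with hesk.
pell : <e,t> — does not combine with hesk.
crax : <t,<t,<t,e>>> — does not combine with hesk.
clud — combines: hesk : <e,e> takes clud : e as argument, giving e.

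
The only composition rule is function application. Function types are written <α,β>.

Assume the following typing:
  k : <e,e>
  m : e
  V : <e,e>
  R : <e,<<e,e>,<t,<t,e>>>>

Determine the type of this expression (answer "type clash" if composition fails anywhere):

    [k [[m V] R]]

[m V]: functor V : <e,e>, argument m : e; result e.
[[m V] R]: functor R : <e,<<e,e>,<t,<t,e>>>>, argument [m V] : e; result <<e,e>,<t,<t,e>>>.
[k [[m V] R]]: functor [[m V] R] : <<e,e>,<t,<t,e>>>, argument k : <e,e>; result <t,<t,e>>.

<t,<t,e>>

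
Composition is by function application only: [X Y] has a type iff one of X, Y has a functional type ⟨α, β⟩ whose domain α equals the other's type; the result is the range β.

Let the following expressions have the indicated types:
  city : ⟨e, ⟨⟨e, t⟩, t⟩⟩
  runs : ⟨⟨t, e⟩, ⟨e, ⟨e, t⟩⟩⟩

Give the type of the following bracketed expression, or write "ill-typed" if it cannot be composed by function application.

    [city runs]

ill-typed

At [city runs]: neither ⟨e, ⟨⟨e, t⟩, t⟩⟩ nor ⟨⟨t, e⟩, ⟨e, ⟨e, t⟩⟩⟩ can take the other as argument; the node is ill-typed.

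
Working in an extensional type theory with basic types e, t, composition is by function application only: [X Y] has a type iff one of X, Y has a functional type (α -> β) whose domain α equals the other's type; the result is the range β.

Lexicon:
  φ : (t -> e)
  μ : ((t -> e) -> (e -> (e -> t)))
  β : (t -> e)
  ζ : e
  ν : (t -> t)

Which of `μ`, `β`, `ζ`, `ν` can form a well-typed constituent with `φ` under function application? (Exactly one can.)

μ — combines: μ : ((t -> e) -> (e -> (e -> t))) takes φ : (t -> e) as argument, giving (e -> (e -> t)).
β : (t -> e) — no; φ wants t, and β wants t.
ζ : e — no; φ wants t, and ζ wants nothing (atomic).
ν : (t -> t) — no; φ wants t, and ν wants t.

μ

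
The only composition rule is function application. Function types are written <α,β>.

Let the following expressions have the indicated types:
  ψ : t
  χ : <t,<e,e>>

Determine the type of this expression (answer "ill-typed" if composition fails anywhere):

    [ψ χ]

[ψ χ]: functor χ : <t,<e,e>>, argument ψ : t; result <e,e>.

<e,e>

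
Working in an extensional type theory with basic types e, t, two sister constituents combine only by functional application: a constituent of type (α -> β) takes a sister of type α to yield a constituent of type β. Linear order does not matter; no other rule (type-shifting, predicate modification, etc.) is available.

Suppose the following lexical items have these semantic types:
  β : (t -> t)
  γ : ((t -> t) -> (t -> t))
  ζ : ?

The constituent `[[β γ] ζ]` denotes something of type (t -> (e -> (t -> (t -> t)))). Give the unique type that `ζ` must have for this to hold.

((t -> t) -> (t -> (e -> (t -> (t -> t)))))

[[β γ] ζ] is required to be (t -> (e -> (t -> (t -> t)))). [β γ] : (t -> t) cannot yield (t -> (e -> (t -> (t -> t)))) as functor, so ζ : ((t -> t) -> (t -> (e -> (t -> (t -> t))))).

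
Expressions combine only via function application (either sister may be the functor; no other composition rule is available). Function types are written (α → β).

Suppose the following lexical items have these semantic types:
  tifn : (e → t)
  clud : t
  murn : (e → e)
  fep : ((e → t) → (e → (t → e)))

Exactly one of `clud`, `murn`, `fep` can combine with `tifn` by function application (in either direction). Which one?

fep

clud : t — no; tifn wants e, and clud wants nothing (atomic).
murn : (e → e) — no; tifn wants e, and murn wants e.
fep — combines: fep : ((e → t) → (e → (t → e))) takes tifn : (e → t) as argument, giving (e → (t → e)).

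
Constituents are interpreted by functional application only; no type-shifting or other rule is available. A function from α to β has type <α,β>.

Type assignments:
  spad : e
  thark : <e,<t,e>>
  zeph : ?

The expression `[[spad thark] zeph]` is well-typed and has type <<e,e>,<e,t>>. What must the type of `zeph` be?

<<t,e>,<<e,e>,<e,t>>>

[[spad thark] zeph] is required to be <<e,e>,<e,t>>. [spad thark] : <t,e> cannot yield <<e,e>,<e,t>> as functor, so zeph : <<t,e>,<<e,e>,<e,t>>>.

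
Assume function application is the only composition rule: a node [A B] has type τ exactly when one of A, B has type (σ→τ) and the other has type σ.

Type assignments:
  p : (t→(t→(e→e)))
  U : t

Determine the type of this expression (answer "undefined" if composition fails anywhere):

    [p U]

(t→(e→e))

[p U]: (t→(t→(e→e))) applied to t yields (t→(e→e)).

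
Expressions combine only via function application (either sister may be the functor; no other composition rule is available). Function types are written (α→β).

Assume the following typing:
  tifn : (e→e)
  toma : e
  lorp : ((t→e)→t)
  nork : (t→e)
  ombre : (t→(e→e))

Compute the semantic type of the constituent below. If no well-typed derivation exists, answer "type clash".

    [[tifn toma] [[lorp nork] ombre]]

At [tifn toma], tifn : (e→e) takes toma : e, giving e.
At [lorp nork], lorp : ((t→e)→t) takes nork : (t→e), giving t.
At [[lorp nork] ombre], ombre : (t→(e→e)) takes [lorp nork] : t, giving (e→e).
At [[tifn toma] [[lorp nork] ombre]], [[lorp nork] ombre] : (e→e) takes [tifn toma] : e, giving e.

e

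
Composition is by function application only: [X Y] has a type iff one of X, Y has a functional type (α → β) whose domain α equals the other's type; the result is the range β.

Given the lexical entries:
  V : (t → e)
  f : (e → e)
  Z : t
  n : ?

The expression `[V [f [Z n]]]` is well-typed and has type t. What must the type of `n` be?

At [V [f [Z n]]] (required: t): V is (t → e), which is not a function with range t; hence [f [Z n]] is the functor — type ((t → e) → t).
At [f [Z n]] (required: ((t → e) → t)): f is (e → e), which is not a function with range ((t → e) → t); hence [Z n] is the functor — type ((e → e) → ((t → e) → t)).
At [Z n] (required: ((e → e) → ((t → e) → t))): Z is t, which is not a function with range ((e → e) → ((t → e) → t)); hence n is the functor — type (t → ((e → e) → ((t → e) → t))).

(t → ((e → e) → ((t → e) → t)))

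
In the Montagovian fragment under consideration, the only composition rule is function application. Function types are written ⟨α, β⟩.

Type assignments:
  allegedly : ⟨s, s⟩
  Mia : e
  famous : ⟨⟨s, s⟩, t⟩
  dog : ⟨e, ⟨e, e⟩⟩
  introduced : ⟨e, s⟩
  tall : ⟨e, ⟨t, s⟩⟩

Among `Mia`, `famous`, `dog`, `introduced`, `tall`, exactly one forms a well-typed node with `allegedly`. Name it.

famous

Mia : e — does not combine with allegedly.
famous — combines: famous : ⟨⟨s, s⟩, t⟩ takes allegedly : ⟨s, s⟩ as argument, giving t.
dog : ⟨e, ⟨e, e⟩⟩ — does not combine with allegedly.
introduced : ⟨e, s⟩ — does not combine with allegedly.
tall : ⟨e, ⟨t, s⟩⟩ — does not combine with allegedly.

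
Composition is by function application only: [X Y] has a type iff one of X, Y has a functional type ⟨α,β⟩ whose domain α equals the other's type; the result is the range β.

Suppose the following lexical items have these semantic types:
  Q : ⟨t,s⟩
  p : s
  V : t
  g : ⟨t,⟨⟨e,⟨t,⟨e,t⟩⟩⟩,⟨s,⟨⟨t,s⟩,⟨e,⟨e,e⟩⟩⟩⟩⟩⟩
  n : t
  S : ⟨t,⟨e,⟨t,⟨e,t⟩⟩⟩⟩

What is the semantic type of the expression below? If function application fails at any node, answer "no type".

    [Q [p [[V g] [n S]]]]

[V g]: g is ⟨t,⟨⟨e,⟨t,⟨e,t⟩⟩⟩,⟨s,⟨⟨t,s⟩,⟨e,⟨e,e⟩⟩⟩⟩⟩⟩, V is t; result ⟨⟨e,⟨t,⟨e,t⟩⟩⟩,⟨s,⟨⟨t,s⟩,⟨e,⟨e,e⟩⟩⟩⟩⟩.
[n S]: S is ⟨t,⟨e,⟨t,⟨e,t⟩⟩⟩⟩, n is t; result ⟨e,⟨t,⟨e,t⟩⟩⟩.
[[V g] [n S]]: [V g] is ⟨⟨e,⟨t,⟨e,t⟩⟩⟩,⟨s,⟨⟨t,s⟩,⟨e,⟨e,e⟩⟩⟩⟩⟩, [n S] is ⟨e,⟨t,⟨e,t⟩⟩⟩; result ⟨s,⟨⟨t,s⟩,⟨e,⟨e,e⟩⟩⟩⟩.
[p [[V g] [n S]]]: [[V g] [n S]] is ⟨s,⟨⟨t,s⟩,⟨e,⟨e,e⟩⟩⟩⟩, p is s; result ⟨⟨t,s⟩,⟨e,⟨e,e⟩⟩⟩.
[Q [p [[V g] [n S]]]]: [p [[V g] [n S]]] is ⟨⟨t,s⟩,⟨e,⟨e,e⟩⟩⟩, Q is ⟨t,s⟩; result ⟨e,⟨e,e⟩⟩.

⟨e,⟨e,e⟩⟩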